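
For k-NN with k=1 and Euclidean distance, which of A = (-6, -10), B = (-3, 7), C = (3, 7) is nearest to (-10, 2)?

Distances: d(A) ≈ 12.6491, d(B) ≈ 8.6023, d(C) ≈ 13.9284. Nearest: B = (-3, 7) with distance 8.6023.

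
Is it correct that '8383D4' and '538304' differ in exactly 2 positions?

Differing positions: 1, 5. Hamming distance = 2, so the claim is true.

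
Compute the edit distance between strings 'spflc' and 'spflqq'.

Let D[i][j] be the edit distance between the first i characters of 'spflc' and the first j characters of 'spflqq', with D[i][0] = i, D[0][j] = j, and D[i][j] = D[i-1][j-1] if the characters match, else 1 + min(D[i-1][j], D[i][j-1], D[i-1][j-1]). Filling the table (rows: prefixes of 'spflc', columns: prefixes of 'spflqq'):
     ε  s  p  f  l  q  q
  ε  0  1  2  3  4  5  6
  s  1  0  1  2  3  4  5
  p  2  1  0  1  2  3  4
  f  3  2  1  0  1  2  3
  l  4  3  2  1  0  1  2
  c  5  4  3  2  1  1  2
The bottom-right entry gives D[5][6] = 2, so no sequence of fewer than 2 edits works. Backtracking through the table gives one optimal edit sequence (2 edits):
  spflc → spflqc (ins q @5)
  spflqc → spflqq (sub c→q @6)
Edit distance = 2.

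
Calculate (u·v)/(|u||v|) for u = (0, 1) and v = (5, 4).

With u = (0, 1), v = (5, 4):
u·v = 0·5 + 1·4 = 0 + 4 = 4.
|u| = √(0² + 1²) = √1, |v| = √(5² + 4²) = √41, so |u||v| = √(1·41) = √41.
cos θ = (u·v)/(|u||v|) = 4/√41 ≈ 0.6247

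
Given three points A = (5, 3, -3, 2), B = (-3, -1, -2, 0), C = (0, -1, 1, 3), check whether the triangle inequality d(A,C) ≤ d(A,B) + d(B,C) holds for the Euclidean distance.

d(A,B) = √(8² + 4² + 1² + 2²) = √85 ≈ 9.2195, d(B,C) = √(3² + 0² + 3² + 3²) = √27 ≈ 5.1962, d(A,C) = √(5² + 4² + 4² + 1²) = √58 ≈ 7.6158.
d(A,C) ≈ 7.6158 ≤ 9.2195 + 5.1962 = 14.4157. Triangle inequality is satisfied.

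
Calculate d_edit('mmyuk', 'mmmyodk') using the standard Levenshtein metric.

Let D[i][j] be the edit distance between the first i characters of 'mmyuk' and the first j characters of 'mmmyodk', with D[i][0] = i, D[0][j] = j, and D[i][j] = D[i-1][j-1] if the characters match, else 1 + min(D[i-1][j], D[i][j-1], D[i-1][j-1]). Filling the table (rows: prefixes of 'mmyuk', columns: prefixes of 'mmmyodk'):
     ε  m  m  m  y  o  d  k
  ε  0  1  2  3  4  5  6  7
  m  1  0  1  2  3  4  5  6
  m  2  1  0  1  2  3  4  5
  y  3  2  1  1  1  2  3  4
  u  4  3  2  2  2  2  3  4
  k  5  4  3  3  3  3  3  3
The bottom-right entry gives D[5][7] = 3, so no sequence of fewer than 3 edits works. Backtracking through the table gives one optimal edit sequence (3 edits):
  mmyuk → mmmyuk (ins m @1)
  mmmyuk → mmmyouk (ins o @5)
  mmmyouk → mmmyodk (sub u→d @6)
Edit distance = 3.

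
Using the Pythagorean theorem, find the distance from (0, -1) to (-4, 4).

√(Σ(x_i - y_i)²) = √((0 - (-4))² + (-1 - 4)²)
= √(4² + (-5)²) = √(16 + 25) = √41 ≈ 6.4031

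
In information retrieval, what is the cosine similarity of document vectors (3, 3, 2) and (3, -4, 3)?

With u = (3, 3, 2), v = (3, -4, 3):
u·v = 3·3 + 3·(-4) + 2·3 = 9 + (-12) + 6 = 3.
|u| = √(3² + 3² + 2²) = √22, |v| = √(3² + (-4)² + 3²) = √34, so |u||v| = √(22·34) = √748.
cos θ = (u·v)/(|u||v|) = 3/√748 ≈ 0.1097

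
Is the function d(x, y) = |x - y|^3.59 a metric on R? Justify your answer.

No. d(x,y) = |x-y|^3.59 fails the triangle inequality since p = 3.59 > 1. Counterexample: x = -5, y = 7, z = 8. d(x,z) = |-5 - 8|^3.59 = 13^3.59 ≈ 9978.3018, but d(x,y) + d(y,z) = 12^3.59 + 1^3.59 ≈ 7486.187 + 1 = 7487.187. Since 9978.3018 > 7487.187, the triangle inequality is violated.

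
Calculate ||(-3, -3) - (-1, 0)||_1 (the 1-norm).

Σ|x_i - y_i| = |-3 - (-1)| + |-3 - 0| = 2 + 3 = 5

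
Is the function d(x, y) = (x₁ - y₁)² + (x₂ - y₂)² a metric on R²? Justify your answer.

No. The squared Euclidean distance fails the triangle inequality. Counterexample: x = (0, 0), y = (5, 1), z = (10, 2). d(x,z) = 10² + 2² = 104, but d(x,y) + d(y,z) = (5² + 1²) + (5² + 1²) = 26 + 26 = 52. Since 104 > 52, the triangle inequality is violated. (Note: √d, the ordinary Euclidean distance, IS a metric.)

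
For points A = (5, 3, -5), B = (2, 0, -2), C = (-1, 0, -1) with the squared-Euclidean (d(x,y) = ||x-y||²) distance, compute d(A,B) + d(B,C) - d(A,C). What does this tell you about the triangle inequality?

d(A,B) = 3² + 3² + 3² = 27, d(B,C) = 3² + 0² + 1² = 10, d(A,C) = 6² + 3² + 4² = 61.
d(A,B) + d(B,C) - d(A,C) = 27 + 10 - 61 = 37 - 61 = -24. This is < 0, so the triangle inequality FAILS for these points (squared-Euclidean is not a metric).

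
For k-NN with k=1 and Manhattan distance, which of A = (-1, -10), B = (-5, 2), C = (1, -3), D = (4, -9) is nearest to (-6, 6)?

Distances: d(A) = 21, d(B) = 5, d(C) = 16, d(D) = 25. Nearest: B = (-5, 2) with distance 5.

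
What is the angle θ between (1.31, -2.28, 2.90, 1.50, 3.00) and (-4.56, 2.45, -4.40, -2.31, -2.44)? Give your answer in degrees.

With u = (1.31, -2.28, 2.90, 1.50, 3.00), v = (-4.56, 2.45, -4.40, -2.31, -2.44):
u·v = 1.31·(-4.56) + (-2.28)·2.45 + 2.9·(-4.4) + 1.5·(-2.31) + 3·(-2.44) = (-5.9736) + (-5.586) + (-12.76) + (-3.465) + (-7.32) = -35.1046.
|u| = √(1.31² + (-2.28)² + 2.9² + 1.5² + 3²) = √(1.7161 + 5.1984 + 8.41 + 2.25 + 9) = √26.5745, |v| = √((-4.56)² + 2.45² + (-4.4)² + (-2.31)² + (-2.44)²) = √(20.7936 + 6.0025 + 19.36 + 5.3361 + 5.9536) = √57.4458.
cos θ = (u·v)/(|u||v|) = -35.1046/(√26.5745·√57.4458) ≈ -0.898467
θ = arccos(-0.898467) ≈ 153.96°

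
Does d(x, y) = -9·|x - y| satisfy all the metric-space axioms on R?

No. With c = -9 < 0, d fails non-negativity: d(1, 3) = -9·|1 - 3| = -9·2 = -18 < 0.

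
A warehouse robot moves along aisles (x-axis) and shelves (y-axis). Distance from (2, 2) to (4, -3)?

Σ|x_i - y_i| = |2 - 4| + |2 - (-3)| = 2 + 5 = 7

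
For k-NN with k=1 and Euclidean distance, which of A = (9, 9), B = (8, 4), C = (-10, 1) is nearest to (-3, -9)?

Distances: d(A) ≈ 21.6333, d(B) ≈ 17.0294, d(C) ≈ 12.2066. Nearest: C = (-10, 1) with distance 12.2066.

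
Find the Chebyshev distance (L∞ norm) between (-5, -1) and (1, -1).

max(|x_i - y_i|) = max(|-5 - 1|, |-1 - (-1)|) = max(6, 0) = 6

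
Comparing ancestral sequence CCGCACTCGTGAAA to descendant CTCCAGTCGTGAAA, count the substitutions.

Differing positions: 2, 3, 6. Hamming distance = 3.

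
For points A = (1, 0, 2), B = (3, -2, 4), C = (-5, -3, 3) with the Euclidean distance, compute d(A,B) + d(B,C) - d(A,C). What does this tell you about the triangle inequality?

d(A,B) = √(2² + 2² + 2²) = √12 ≈ 3.4641, d(B,C) = √(8² + 1² + 1²) = √66 ≈ 8.124, d(A,C) = √(6² + 3² + 1²) = √46 ≈ 6.7823.
d(A,B) + d(B,C) - d(A,C) = 3.4641 + 8.124 - 6.7823 = 11.5881 - 6.7823 = 4.8058 (to 4 decimal places). This is ≥ 0, so the triangle inequality holds for these points.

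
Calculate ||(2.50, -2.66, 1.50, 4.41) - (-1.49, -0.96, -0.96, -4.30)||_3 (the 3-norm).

(Σ|x_i - y_i|^3)^(1/3) = (|2.5 - (-1.49)|^3 + |-2.66 - (-0.96)|^3 + |1.5 - (-0.96)|^3 + |4.41 - (-4.3)|^3)^(1/3)
= (3.99^3 + 1.7^3 + 2.46^3 + 8.71^3)^(1/3) ≈ (63.5212 + 4.913 + 14.8869 + 660.7763)^(1/3) = (744.0974)^(1/3) ≈ 9.0617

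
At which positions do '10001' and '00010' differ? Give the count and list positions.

Differing positions: 1, 4, 5. Hamming distance = 3.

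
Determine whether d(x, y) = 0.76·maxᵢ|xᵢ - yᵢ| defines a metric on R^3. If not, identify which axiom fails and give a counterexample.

Yes. The L∞ (Chebyshev) norm induces a metric on R^3, and multiplying a metric by a positive constant 0.76 > 0 preserves all four axioms: non-negativity (0.76·||x-y|| ≥ 0), identity (0.76·||x-y|| = 0 ⟺ ||x-y|| = 0 ⟺ x = y), symmetry (||x-y|| = ||y-x||), and the triangle inequality (0.76·||x-z|| ≤ 0.76·||x-y|| + 0.76·||y-z||). So d is a metric.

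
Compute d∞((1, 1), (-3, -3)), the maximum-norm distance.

max(|x_i - y_i|) = max(|1 - (-3)|, |1 - (-3)|) = max(4, 4) = 4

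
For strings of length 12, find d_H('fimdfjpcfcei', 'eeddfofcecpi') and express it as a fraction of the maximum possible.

Differing positions: 1, 2, 3, 6, 7, 9, 11. Hamming distance = 7. The maximum possible Hamming distance for length-12 strings is 12, so d_H/12 = 7/12 ≈ 0.5833.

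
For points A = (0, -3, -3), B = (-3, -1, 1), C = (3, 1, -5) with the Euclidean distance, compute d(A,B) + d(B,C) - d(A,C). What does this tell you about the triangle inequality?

d(A,B) = √(3² + 2² + 4²) = √29 ≈ 5.3852, d(B,C) = √(6² + 2² + 6²) = √76 ≈ 8.7178, d(A,C) = √(3² + 4² + 2²) = √29 ≈ 5.3852.
d(A,B) + d(B,C) - d(A,C) = 5.3852 + 8.7178 - 5.3852 = 14.103 - 5.3852 = 8.7178 (to 4 decimal places). This is ≥ 0, so the triangle inequality holds for these points.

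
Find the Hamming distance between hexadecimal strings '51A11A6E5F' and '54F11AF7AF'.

Differing positions: 2, 3, 7, 8, 9. Hamming distance = 5.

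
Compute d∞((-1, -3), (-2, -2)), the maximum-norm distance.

max(|x_i - y_i|) = max(|-1 - (-2)|, |-3 - (-2)|) = max(1, 1) = 1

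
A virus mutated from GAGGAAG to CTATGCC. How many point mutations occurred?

Differing positions: 1, 2, 3, 4, 5, 6, 7. Hamming distance = 7.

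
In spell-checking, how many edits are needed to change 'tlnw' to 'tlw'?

Let D[i][j] be the edit distance between the first i characters of 'tlnw' and the first j characters of 'tlw', with D[i][0] = i, D[0][j] = j, and D[i][j] = D[i-1][j-1] if the characters match, else 1 + min(D[i-1][j], D[i][j-1], D[i-1][j-1]). Filling the table (rows: prefixes of 'tlnw', columns: prefixes of 'tlw'):
     ε  t  l  w
  ε  0  1  2  3
  t  1  0  1  2
  l  2  1  0  1
  n  3  2  1  1
  w  4  3  2  1
The bottom-right entry gives D[4][3] = 1, so no sequence of fewer than 1 edit works. Backtracking through the table gives one optimal edit sequence (1 edit):
  tlnw → tlw (del n @3)
Edit distance = 1.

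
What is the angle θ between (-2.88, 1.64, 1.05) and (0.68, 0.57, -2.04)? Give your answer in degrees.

With u = (-2.88, 1.64, 1.05), v = (0.68, 0.57, -2.04):
u·v = (-2.88)·0.68 + 1.64·0.57 + 1.05·(-2.04) = (-1.9584) + 0.9348 + (-2.142) = -3.1656.
|u| = √((-2.88)² + 1.64² + 1.05²) = √(8.2944 + 2.6896 + 1.1025) = √12.0865, |v| = √(0.68² + 0.57² + (-2.04)²) = √(0.4624 + 0.3249 + 4.1616) = √4.9489.
cos θ = (u·v)/(|u||v|) = -3.1656/(√12.0865·√4.9489) ≈ -0.409309
θ = arccos(-0.409309) ≈ 114.16°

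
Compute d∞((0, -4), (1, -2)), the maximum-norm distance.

max(|x_i - y_i|) = max(|0 - 1|, |-4 - (-2)|) = max(1, 2) = 2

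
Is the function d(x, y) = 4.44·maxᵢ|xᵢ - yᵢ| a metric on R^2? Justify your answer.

Yes. The L∞ (Chebyshev) norm induces a metric on R^2, and multiplying a metric by a positive constant 4.44 > 0 preserves all four axioms: non-negativity (4.44·||x-y|| ≥ 0), identity (4.44·||x-y|| = 0 ⟺ ||x-y|| = 0 ⟺ x = y), symmetry (||x-y|| = ||y-x||), and the triangle inequality (4.44·||x-z|| ≤ 4.44·||x-y|| + 4.44·||y-z||). So d is a metric.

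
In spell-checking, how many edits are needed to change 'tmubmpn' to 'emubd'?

Let D[i][j] be the edit distance between the first i characters of 'tmubmpn' and the first j characters of 'emubd', with D[i][0] = i, D[0][j] = j, and D[i][j] = D[i-1][j-1] if the characters match, else 1 + min(D[i-1][j], D[i][j-1], D[i-1][j-1]). Filling the table (rows: prefixes of 'tmubmpn', columns: prefixes of 'emubd'):
     ε  e  m  u  b  d
  ε  0  1  2  3  4  5
  t  1  1  2  3  4  5
  m  2  2  1  2  3  4
  u  3  3  2  1  2  3
  b  4  4  3  2  1  2
  m  5  5  4  3  2  2
  p  6  6  5  4  3  3
  n  7  7  6  5  4  4
The bottom-right entry gives D[7][5] = 4, so no sequence of fewer than 4 edits works. Backtracking through the table gives one optimal edit sequence (4 edits):
  tmubmpn → emubmpn (sub t→e @1)
  emubmpn → emubpn (del m @5)
  emubpn → emubn (del p @5)
  emubn → emubd (sub n→d @5)
Edit distance = 4.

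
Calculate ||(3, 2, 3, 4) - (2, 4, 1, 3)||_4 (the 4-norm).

(Σ|x_i - y_i|^4)^(1/4) = (|3 - 2|^4 + |2 - 4|^4 + |3 - 1|^4 + |4 - 3|^4)^(1/4)
= (1^4 + 2^4 + 2^4 + 1^4)^(1/4) = (1 + 16 + 16 + 1)^(1/4) = (34)^(1/4) ≈ 2.4147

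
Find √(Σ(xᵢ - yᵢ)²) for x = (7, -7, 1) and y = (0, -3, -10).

√(Σ(x_i - y_i)²) = √((7 - 0)² + (-7 - (-3))² + (1 - (-10))²)
= √(7² + (-4)² + 11²) = √(49 + 16 + 121) = √186 ≈ 13.6382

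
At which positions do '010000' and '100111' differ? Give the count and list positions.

Differing positions: 1, 2, 4, 5, 6. Hamming distance = 5.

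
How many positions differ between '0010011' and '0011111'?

Differing positions: 4, 5. Hamming distance = 2.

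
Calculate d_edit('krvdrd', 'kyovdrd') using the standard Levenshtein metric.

Let D[i][j] be the edit distance between the first i characters of 'krvdrd' and the first j characters of 'kyovdrd', with D[i][0] = i, D[0][j] = j, and D[i][j] = D[i-1][j-1] if the characters match, else 1 + min(D[i-1][j], D[i][j-1], D[i-1][j-1]). Filling the table (rows: prefixes of 'krvdrd', columns: prefixes of 'kyovdrd'):
     ε  k  y  o  v  d  r  d
  ε  0  1  2  3  4  5  6  7
  k  1  0  1  2  3  4  5  6
  r  2  1  1  2  3  4  4  5
  v  3  2  2  2  2  3  4  5
  d  4  3  3  3  3  2  3  4
  r  5  4  4  4  4  3  2  3
  d  6  5  5  5  5  4  3  2
The bottom-right entry gives D[6][7] = 2, so no sequence of fewer than 2 edits works. Backtracking through the table gives one optimal edit sequence (2 edits):
  krvdrd → kyrvdrd (ins y @2)
  kyrvdrd → kyovdrd (sub r→o @3)
Edit distance = 2.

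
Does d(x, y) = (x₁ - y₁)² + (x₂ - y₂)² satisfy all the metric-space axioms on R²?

No. The squared Euclidean distance fails the triangle inequality. Counterexample: x = (0, 0), y = (2, 2), z = (4, 4). d(x,z) = 4² + 4² = 32, but d(x,y) + d(y,z) = (2² + 2²) + (2² + 2²) = 8 + 8 = 16. Since 32 > 16, the triangle inequality is violated. (Note: √d, the ordinary Euclidean distance, IS a metric.)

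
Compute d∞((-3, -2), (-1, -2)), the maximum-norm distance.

max(|x_i - y_i|) = max(|-3 - (-1)|, |-2 - (-2)|) = max(2, 0) = 2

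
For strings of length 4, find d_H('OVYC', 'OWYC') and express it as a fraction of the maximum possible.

Differing positions: 2. Hamming distance = 1. The maximum possible Hamming distance for length-4 strings is 4, so d_H/4 = 1/4 = 0.25.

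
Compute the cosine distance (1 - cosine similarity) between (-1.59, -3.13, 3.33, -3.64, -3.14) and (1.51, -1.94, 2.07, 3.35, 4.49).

With u = (-1.59, -3.13, 3.33, -3.64, -3.14), v = (1.51, -1.94, 2.07, 3.35, 4.49):
u·v = (-1.59)·1.51 + (-3.13)·(-1.94) + 3.33·2.07 + (-3.64)·3.35 + (-3.14)·4.49 = (-2.4009) + 6.0722 + 6.8931 + (-12.194) + (-14.0986) = -15.7282.
|u| = √((-1.59)² + (-3.13)² + 3.33² + (-3.64)² + (-3.14)²) = √(2.5281 + 9.7969 + 11.0889 + 13.2496 + 9.8596) = √46.5231, |v| = √(1.51² + (-1.94)² + 2.07² + 3.35² + 4.49²) = √(2.2801 + 3.7636 + 4.2849 + 11.2225 + 20.1601) = √41.7112.
cos θ = (u·v)/(|u||v|) = -15.7282/(√46.5231·√41.7112) ≈ -0.357
Cosine distance = 1 - cos θ ≈ 1 - (-0.357) = 1.357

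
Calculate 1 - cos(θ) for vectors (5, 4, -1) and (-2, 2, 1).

With u = (5, 4, -1), v = (-2, 2, 1):
u·v = 5·(-2) + 4·2 + (-1)·1 = (-10) + 8 + (-1) = -3.
|u| = √(5² + 4² + (-1)²) = √42, |v| = √((-2)² + 2² + 1²) = √9, so |u||v| = √(42·9) = √378.
cos θ = (u·v)/(|u||v|) = -3/√378 ≈ -0.1543
Cosine distance = 1 - cos θ ≈ 1 - (-0.1543) = 1.1543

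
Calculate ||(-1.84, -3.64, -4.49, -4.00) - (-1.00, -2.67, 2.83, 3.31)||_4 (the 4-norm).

(Σ|x_i - y_i|^4)^(1/4) = (|-1.84 - (-1)|^4 + |-3.64 - (-2.67)|^4 + |-4.49 - 2.83|^4 + |-4 - 3.31|^4)^(1/4)
= (0.84^4 + 0.97^4 + 7.32^4 + 7.31^4)^(1/4) ≈ (0.4979 + 0.8853 + 2871.0736 + 2855.4168)^(1/4) = (5727.8736)^(1/4) ≈ 8.6996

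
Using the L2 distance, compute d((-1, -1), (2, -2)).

(Σ|x_i - y_i|^2)^(1/2) = (|-1 - 2|^2 + |-1 - (-2)|^2)^(1/2)
= (3^2 + 1^2)^(1/2) = (9 + 1)^(1/2) = (10)^(1/2) ≈ 3.1623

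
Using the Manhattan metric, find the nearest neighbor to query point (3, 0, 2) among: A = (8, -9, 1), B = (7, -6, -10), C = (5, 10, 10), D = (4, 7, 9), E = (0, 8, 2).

Distances: d(A) = 15, d(B) = 22, d(C) = 20, d(D) = 15, d(E) = 11. Nearest: E = (0, 8, 2) with distance 11.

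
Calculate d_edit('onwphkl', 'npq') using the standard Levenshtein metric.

Let D[i][j] be the edit distance between the first i characters of 'onwphkl' and the first j characters of 'npq', with D[i][0] = i, D[0][j] = j, and D[i][j] = D[i-1][j-1] if the characters match, else 1 + min(D[i-1][j], D[i][j-1], D[i-1][j-1]). Filling the table (rows: prefixes of 'onwphkl', columns: prefixes of 'npq'):
     ε  n  p  q
  ε  0  1  2  3
  o  1  1  2  3
  n  2  1  2  3
  w  3  2  2  3
  p  4  3  2  3
  h  5  4  3  3
  k  6  5  4  4
  l  7  6  5  5
The bottom-right entry gives D[7][3] = 5, so no sequence of fewer than 5 edits works. Backtracking through the table gives one optimal edit sequence (5 edits):
  onwphkl → nwphkl (del o @1)
  nwphkl → nphkl (del w @2)
  nphkl → npkl (del h @3)
  npkl → npl (del k @3)
  npl → npq (sub l→q @3)
Edit distance = 5.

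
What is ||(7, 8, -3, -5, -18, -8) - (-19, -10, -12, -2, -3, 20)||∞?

max(|x_i - y_i|) = max(|7 - (-19)|, |8 - (-10)|, |-3 - (-12)|, |-5 - (-2)|, |-18 - (-3)|, |-8 - 20|) = max(26, 18, 9, 3, 15, 28) = 28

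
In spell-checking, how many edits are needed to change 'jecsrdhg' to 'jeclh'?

Let D[i][j] be the edit distance between the first i characters of 'jecsrdhg' and the first j characters of 'jeclh', with D[i][0] = i, D[0][j] = j, and D[i][j] = D[i-1][j-1] if the characters match, else 1 + min(D[i-1][j], D[i][j-1], D[i-1][j-1]). Filling the table (rows: prefixes of 'jecsrdhg', columns: prefixes of 'jeclh'):
     ε  j  e  c  l  h
  ε  0  1  2  3  4  5
  j  1  0  1  2  3  4
  e  2  1  0  1  2  3
  c  3  2  1  0  1  2
  s  4  3  2  1  1  2
  r  5  4  3  2  2  2
  d  6  5  4  3  3  3
  h  7  6  5  4  4  3
  g  8  7  6  5  5  4
The bottom-right entry gives D[8][5] = 4, so no sequence of fewer than 4 edits works. Backtracking through the table gives one optimal edit sequence (4 edits):
  jecsrdhg → jecrdhg (del s @4)
  jecrdhg → jecdhg (del r @4)
  jecdhg → jeclhg (sub d→l @4)
  jeclhg → jeclh (del g @6)
Edit distance = 4.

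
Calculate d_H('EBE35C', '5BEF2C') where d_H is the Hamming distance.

Differing positions: 1, 4, 5. Hamming distance = 3.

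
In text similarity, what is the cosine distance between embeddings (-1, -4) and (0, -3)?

With u = (-1, -4), v = (0, -3):
u·v = (-1)·0 + (-4)·(-3) = 0 + 12 = 12.
|u| = √((-1)² + (-4)²) = √17, |v| = √(0² + (-3)²) = √9, so |u||v| = √(17·9) = √153.
cos θ = (u·v)/(|u||v|) = 12/√153 ≈ 0.9701
Cosine distance = 1 - cos θ ≈ 1 - 0.9701 = 0.0299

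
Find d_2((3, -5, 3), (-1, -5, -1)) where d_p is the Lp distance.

(Σ|x_i - y_i|^2)^(1/2) = (|3 - (-1)|^2 + |-5 - (-5)|^2 + |3 - (-1)|^2)^(1/2)
= (4^2 + 0^2 + 4^2)^(1/2) = (16 + 0 + 16)^(1/2) = (32)^(1/2) ≈ 5.6569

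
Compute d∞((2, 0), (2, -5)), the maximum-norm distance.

max(|x_i - y_i|) = max(|2 - 2|, |0 - (-5)|) = max(0, 5) = 5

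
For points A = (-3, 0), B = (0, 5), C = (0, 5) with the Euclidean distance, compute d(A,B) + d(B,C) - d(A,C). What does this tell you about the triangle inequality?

d(A,B) = √(3² + 5²) = √34 ≈ 5.831, d(B,C) = √(0² + 0²) = √0 = 0, d(A,C) = √(3² + 5²) = √34 ≈ 5.831.
d(A,B) + d(B,C) - d(A,C) = 5.831 + 0 - 5.831 = 5.831 - 5.831 = 0. This is ≥ 0, so the triangle inequality holds for these points.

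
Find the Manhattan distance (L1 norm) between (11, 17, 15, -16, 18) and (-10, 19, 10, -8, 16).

Σ|x_i - y_i| = |11 - (-10)| + |17 - 19| + |15 - 10| + |-16 - (-8)| + |18 - 16| = 21 + 2 + 5 + 8 + 2 = 38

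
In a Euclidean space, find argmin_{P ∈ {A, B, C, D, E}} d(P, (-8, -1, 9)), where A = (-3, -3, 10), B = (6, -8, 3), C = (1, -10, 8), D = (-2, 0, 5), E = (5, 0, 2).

Distances: d(A) ≈ 5.4772, d(B) ≈ 16.7631, d(C) ≈ 12.7671, d(D) ≈ 7.2801, d(E) ≈ 14.7986. Nearest: A = (-3, -3, 10) with distance 5.4772.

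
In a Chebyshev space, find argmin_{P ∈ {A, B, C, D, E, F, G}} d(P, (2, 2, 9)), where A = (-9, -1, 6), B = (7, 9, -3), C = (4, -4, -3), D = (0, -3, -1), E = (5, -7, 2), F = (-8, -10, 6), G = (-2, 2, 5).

Distances: d(A) = 11, d(B) = 12, d(C) = 12, d(D) = 10, d(E) = 9, d(F) = 12, d(G) = 4. Nearest: G = (-2, 2, 5) with distance 4.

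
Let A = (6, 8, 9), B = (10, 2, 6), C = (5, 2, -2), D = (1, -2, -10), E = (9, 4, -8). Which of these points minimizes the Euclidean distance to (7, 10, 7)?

Distances: d(A) = 3, d(B) ≈ 8.6023, d(C) ≈ 12.2066, d(D) ≈ 21.6564, d(E) ≈ 16.2788. Nearest: A = (6, 8, 9) with distance 3.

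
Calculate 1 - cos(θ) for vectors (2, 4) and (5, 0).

With u = (2, 4), v = (5, 0):
u·v = 2·5 + 4·0 = 10 + 0 = 10.
|u| = √(2² + 4²) = √20, |v| = √(5² + 0²) = √25, so |u||v| = √(20·25) = √500.
cos θ = (u·v)/(|u||v|) = 10/√500 ≈ 0.4472
Cosine distance = 1 - cos θ ≈ 1 - 0.4472 = 0.5528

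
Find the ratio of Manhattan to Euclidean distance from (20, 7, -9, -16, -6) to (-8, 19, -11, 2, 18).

L1 = |20 - (-8)| + |7 - 19| + |-9 - (-11)| + |-16 - 2| + |-6 - 18| = 28 + 12 + 2 + 18 + 24 = 84
L2 = √(28² + 12² + 2² + 18² + 24²) = √1832 ≈ 42.8019
L1 ≥ L2 always (equality iff movement is along one axis); L1 > L2 here.
Ratio L1/L2 = 84/√1832 ≈ 1.9625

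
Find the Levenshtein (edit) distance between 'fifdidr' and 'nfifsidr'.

Let D[i][j] be the edit distance between the first i characters of 'fifdidr' and the first j characters of 'nfifsidr', with D[i][0] = i, D[0][j] = j, and D[i][j] = D[i-1][j-1] if the characters match, else 1 + min(D[i-1][j], D[i][j-1], D[i-1][j-1]). Filling the table (rows: prefixes of 'fifdidr', columns: prefixes of 'nfifsidr'):
     ε  n  f  i  f  s  i  d  r
  ε  0  1  2  3  4  5  6  7  8
  f  1  1  1  2  3  4  5  6  7
  i  2  2  2  1  2  3  4  5  6
  f  3  3  2  2  1  2  3  4  5
  d  4  4  3  3  2  2  3  3  4
  i  5  5  4  3  3  3  2  3  4
  d  6  6  5  4  4  4  3  2  3
  r  7  7  6  5  5  5  4  3  2
The bottom-right entry gives D[7][8] = 2, so no sequence of fewer than 2 edits works. Backtracking through the table gives one optimal edit sequence (2 edits):
  fifdidr → nfifdidr (ins n @1)
  nfifdidr → nfifsidr (sub d→s @5)
Edit distance = 2.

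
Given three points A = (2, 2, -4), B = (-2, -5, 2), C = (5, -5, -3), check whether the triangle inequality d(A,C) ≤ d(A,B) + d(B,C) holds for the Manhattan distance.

d(A,B) = 4 + 7 + 6 = 17, d(B,C) = 7 + 0 + 5 = 12, d(A,C) = 3 + 7 + 1 = 11.
d(A,C) = 11 ≤ 17 + 12 = 29. Triangle inequality is satisfied.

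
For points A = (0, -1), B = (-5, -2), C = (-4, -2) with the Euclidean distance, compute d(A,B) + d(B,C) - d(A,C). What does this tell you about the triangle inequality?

d(A,B) = √(5² + 1²) = √26 ≈ 5.099, d(B,C) = √(1² + 0²) = √1 = 1, d(A,C) = √(4² + 1²) = √17 ≈ 4.1231.
d(A,B) + d(B,C) - d(A,C) = 5.099 + 1 - 4.1231 = 6.099 - 4.1231 = 1.9759 (to 4 decimal places). This is ≥ 0, so the triangle inequality holds for these points.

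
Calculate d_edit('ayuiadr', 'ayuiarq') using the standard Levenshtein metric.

Let D[i][j] be the edit distance between the first i characters of 'ayuiadr' and the first j characters of 'ayuiarq', with D[i][0] = i, D[0][j] = j, and D[i][j] = D[i-1][j-1] if the characters match, else 1 + min(D[i-1][j], D[i][j-1], D[i-1][j-1]). Filling the table (rows: prefixes of 'ayuiadr', columns: prefixes of 'ayuiarq'):
     ε  a  y  u  i  a  r  q
  ε  0  1  2  3  4  5  6  7
  a  1  0  1  2  3  4  5  6
  y  2  1  0  1  2  3  4  5
  u  3  2  1  0  1  2  3  4
  i  4  3  2  1  0  1  2  3
  a  5  4  3  2  1  0  1  2
  d  6  5  4  3  2  1  1  2
  r  7  6  5  4  3  2  1  2
The bottom-right entry gives D[7][7] = 2, so no sequence of fewer than 2 edits works. Backtracking through the table gives one optimal edit sequence (2 edits):
  ayuiadr → ayuiarr (sub d→r @6)
  ayuiarr → ayuiarq (sub r→q @7)
Edit distance = 2.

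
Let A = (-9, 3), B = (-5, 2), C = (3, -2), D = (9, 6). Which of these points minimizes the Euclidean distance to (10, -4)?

Distances: d(A) ≈ 20.2485, d(B) ≈ 16.1555, d(C) ≈ 7.2801, d(D) ≈ 10.0499. Nearest: C = (3, -2) with distance 7.2801.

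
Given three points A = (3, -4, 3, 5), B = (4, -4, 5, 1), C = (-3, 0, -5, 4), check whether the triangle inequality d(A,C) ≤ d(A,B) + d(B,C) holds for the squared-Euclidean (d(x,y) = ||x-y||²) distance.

d(A,B) = 1² + 0² + 2² + 4² = 21, d(B,C) = 7² + 4² + 10² + 3² = 174, d(A,C) = 6² + 4² + 8² + 1² = 117.
d(A,C) = 117 ≤ 21 + 174 = 195. Triangle inequality is satisfied.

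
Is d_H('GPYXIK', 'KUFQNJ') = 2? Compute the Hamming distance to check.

Differing positions: 1, 2, 3, 4, 5, 6. Hamming distance = 6, so the claim that d_H = 2 is false.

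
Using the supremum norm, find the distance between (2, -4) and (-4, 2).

max(|x_i - y_i|) = max(|2 - (-4)|, |-4 - 2|) = max(6, 6) = 6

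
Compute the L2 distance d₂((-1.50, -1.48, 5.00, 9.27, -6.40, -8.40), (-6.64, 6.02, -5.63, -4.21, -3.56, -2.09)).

√(Σ(x_i - y_i)²) = √((-1.5 - (-6.64))² + (-1.48 - 6.02)² + (5 - (-5.63))² + (9.27 - (-4.21))² + (-6.4 - (-3.56))² + (-8.4 - (-2.09))²)
= √(5.14² + (-7.5)² + 10.63² + 13.48² + (-2.84)² + (-6.31)²) = √(26.4196 + 56.25 + 112.9969 + 181.7104 + 8.0656 + 39.8161) = √425.2586 ≈ 20.6218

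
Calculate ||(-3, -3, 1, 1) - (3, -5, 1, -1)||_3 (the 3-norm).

(Σ|x_i - y_i|^3)^(1/3) = (|-3 - 3|^3 + |-3 - (-5)|^3 + |1 - 1|^3 + |1 - (-1)|^3)^(1/3)
= (6^3 + 2^3 + 0^3 + 2^3)^(1/3) = (216 + 8 + 0 + 8)^(1/3) = (232)^(1/3) ≈ 6.1446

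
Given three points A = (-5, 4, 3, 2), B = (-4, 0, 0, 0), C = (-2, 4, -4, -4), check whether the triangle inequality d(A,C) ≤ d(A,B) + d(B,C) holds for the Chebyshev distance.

d(A,B) = max(1, 4, 3, 2) = 4, d(B,C) = max(2, 4, 4, 4) = 4, d(A,C) = max(3, 0, 7, 6) = 7.
d(A,C) = 7 ≤ 4 + 4 = 8. Triangle inequality is satisfied.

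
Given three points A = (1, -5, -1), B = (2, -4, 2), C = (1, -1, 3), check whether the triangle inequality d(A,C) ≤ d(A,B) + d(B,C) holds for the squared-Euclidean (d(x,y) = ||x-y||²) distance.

d(A,B) = 1² + 1² + 3² = 11, d(B,C) = 1² + 3² + 1² = 11, d(A,C) = 0² + 4² + 4² = 32.
d(A,C) = 32 > 11 + 11 = 22. Triangle inequality is VIOLATED. (Squared-Euclidean is not a metric — this is a counterexample.)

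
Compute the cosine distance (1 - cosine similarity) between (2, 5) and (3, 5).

With u = (2, 5), v = (3, 5):
u·v = 2·3 + 5·5 = 6 + 25 = 31.
|u| = √(2² + 5²) = √29, |v| = √(3² + 5²) = √34, so |u||v| = √(29·34) = √986.
cos θ = (u·v)/(|u||v|) = 31/√986 ≈ 0.9872
Cosine distance = 1 - cos θ ≈ 1 - 0.9872 = 0.0128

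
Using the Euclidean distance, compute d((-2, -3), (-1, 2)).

(Σ|x_i - y_i|^2)^(1/2) = (|-2 - (-1)|^2 + |-3 - 2|^2)^(1/2)
= (1^2 + 5^2)^(1/2) = (1 + 25)^(1/2) = (26)^(1/2) ≈ 5.099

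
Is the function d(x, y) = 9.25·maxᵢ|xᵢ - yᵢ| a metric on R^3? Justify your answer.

Yes. The L∞ (Chebyshev) norm induces a metric on R^3, and multiplying a metric by a positive constant 9.25 > 0 preserves all four axioms: non-negativity (9.25·||x-y|| ≥ 0), identity (9.25·||x-y|| = 0 ⟺ ||x-y|| = 0 ⟺ x = y), symmetry (||x-y|| = ||y-x||), and the triangle inequality (9.25·||x-z|| ≤ 9.25·||x-y|| + 9.25·||y-z||). So d is a metric.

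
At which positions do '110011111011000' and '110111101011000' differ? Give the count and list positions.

Differing positions: 4, 8. Hamming distance = 2.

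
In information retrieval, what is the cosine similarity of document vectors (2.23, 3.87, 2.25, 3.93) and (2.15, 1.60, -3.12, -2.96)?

With u = (2.23, 3.87, 2.25, 3.93), v = (2.15, 1.60, -3.12, -2.96):
u·v = 2.23·2.15 + 3.87·1.6 + 2.25·(-3.12) + 3.93·(-2.96) = 4.7945 + 6.192 + (-7.02) + (-11.6328) = -7.6663.
|u| = √(2.23² + 3.87² + 2.25² + 3.93²) = √(4.9729 + 14.9769 + 5.0625 + 15.4449) = √40.4572, |v| = √(2.15² + 1.6² + (-3.12)² + (-2.96)²) = √(4.6225 + 2.56 + 9.7344 + 8.7616) = √25.6785.
cos θ = (u·v)/(|u||v|) = -7.6663/(√40.4572·√25.6785) ≈ -0.2378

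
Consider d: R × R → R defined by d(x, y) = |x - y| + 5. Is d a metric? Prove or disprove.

No. d fails identity of indiscernibles (specifically d(x,x) = 0): d(1, 1) = |1 - 1| + 5 = 0 + 5 = 5 ≠ 0.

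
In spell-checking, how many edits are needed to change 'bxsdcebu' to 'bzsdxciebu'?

Let D[i][j] be the edit distance between the first i characters of 'bxsdcebu' and the first j characters of 'bzsdxciebu', with D[i][0] = i, D[0][j] = j, and D[i][j] = D[i-1][j-1] if the characters match, else 1 + min(D[i-1][j], D[i][j-1], D[i-1][j-1]). Filling the table (rows: prefixes of 'bxsdcebu', columns: prefixes of 'bzsdxciebu'):
     ε  b  z  s  d  x  c  i  e  b  u
  ε  0  1  2  3  4  5  6  7  8  9 10
  b  1  0  1  2  3  4  5  6  7  8  9
  x  2  1  1  2  3  3  4  5  6  7  8
  s  3  2  2  1  2  3  4  5  6  7  8
  d  4  3  3  2  1  2  3  4  5  6  7
  c  5  4  4  3  2  2  2  3  4  5  6
  e  6  5  5  4  3  3  3  3  3  4  5
  b  7  6  6  5  4  4  4  4  4  3  4
  u  8  7  7  6  5  5  5  5  5  4  3
The bottom-right entry gives D[8][10] = 3, so no sequence of fewer than 3 edits works. Backtracking through the table gives one optimal edit sequence (3 edits):
  bxsdcebu → bzsdcebu (sub x→z @2)
  bzsdcebu → bzsdxcebu (ins x @5)
  bzsdxcebu → bzsdxciebu (ins i @7)
Edit distance = 3.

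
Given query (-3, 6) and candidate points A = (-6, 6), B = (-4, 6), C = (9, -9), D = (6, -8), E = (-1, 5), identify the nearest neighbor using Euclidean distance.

Distances: d(A) = 3, d(B) = 1, d(C) ≈ 19.2094, d(D) ≈ 16.6433, d(E) ≈ 2.2361. Nearest: B = (-4, 6) with distance 1.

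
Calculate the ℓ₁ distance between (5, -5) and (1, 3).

Σ|x_i - y_i| = |5 - 1| + |-5 - 3| = 4 + 8 = 12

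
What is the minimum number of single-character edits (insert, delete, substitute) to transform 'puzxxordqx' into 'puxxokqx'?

Let D[i][j] be the edit distance between the first i characters of 'puzxxordqx' and the first j characters of 'puxxokqx', with D[i][0] = i, D[0][j] = j, and D[i][j] = D[i-1][j-1] if the characters match, else 1 + min(D[i-1][j], D[i][j-1], D[i-1][j-1]). Filling the table (rows: prefixes of 'puzxxordqx', columns: prefixes of 'puxxokqx'):
     ε  p  u  x  x  o  k  q  x
  ε  0  1  2  3  4  5  6  7  8
  p  1  0  1  2  3  4  5  6  7
  u  2  1  0  1  2  3  4  5  6
  z  3  2  1  1  2  3  4  5  6
  x  4  3  2  1  1  2  3  4  5
  x  5  4  3  2  1  2  3  4  4
  o  6  5  4  3  2  1  2  3  4
  r  7  6  5  4  3  2  2  3  4
  d  8  7  6  5  4  3  3  3  4
  q  9  8  7  6  5  4  4  3  4
  x 10  9  8  7  6  5  5  4  3
The bottom-right entry gives D[10][8] = 3, so no sequence of fewer than 3 edits works. Backtracking through the table gives one optimal edit sequence (3 edits):
  puzxxordqx → puxxordqx (del z @3)
  puxxordqx → puxxodqx (del r @6)
  puxxodqx → puxxokqx (sub d→k @6)
Edit distance = 3.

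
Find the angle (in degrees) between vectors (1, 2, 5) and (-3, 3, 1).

With u = (1, 2, 5), v = (-3, 3, 1):
u·v = 1·(-3) + 2·3 + 5·1 = (-3) + 6 + 5 = 8.
|u| = √(1² + 2² + 5²) = √30, |v| = √((-3)² + 3² + 1²) = √19, so |u||v| = √(30·19) = √570.
cos θ = (u·v)/(|u||v|) = 8/√570 ≈ 0.335083
θ = arccos(0.335083) ≈ 70.42°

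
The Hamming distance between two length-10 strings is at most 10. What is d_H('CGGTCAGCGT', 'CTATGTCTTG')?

Differing positions: 2, 3, 5, 6, 7, 8, 9, 10. Hamming distance = 8. The maximum possible Hamming distance for length-10 strings is 10, so d_H/10 = 8/10 = 0.8.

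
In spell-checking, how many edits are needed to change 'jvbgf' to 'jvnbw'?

Let D[i][j] be the edit distance between the first i characters of 'jvbgf' and the first j characters of 'jvnbw', with D[i][0] = i, D[0][j] = j, and D[i][j] = D[i-1][j-1] if the characters match, else 1 + min(D[i-1][j], D[i][j-1], D[i-1][j-1]). Filling the table (rows: prefixes of 'jvbgf', columns: prefixes of 'jvnbw'):
     ε  j  v  n  b  w
  ε  0  1  2  3  4  5
  j  1  0  1  2  3  4
  v  2  1  0  1  2  3
  b  3  2  1  1  1  2
  g  4  3  2  2  2  2
  f  5  4  3  3  3  3
The bottom-right entry gives D[5][5] = 3, so no sequence of fewer than 3 edits works. Backtracking through the table gives one optimal edit sequence (3 edits):
  jvbgf → jvngf (sub b→n @3)
  jvngf → jvnbf (sub g→b @4)
  jvnbf → jvnbw (sub f→w @5)
Edit distance = 3.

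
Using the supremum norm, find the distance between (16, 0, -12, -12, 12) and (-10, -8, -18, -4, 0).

max(|x_i - y_i|) = max(|16 - (-10)|, |0 - (-8)|, |-12 - (-18)|, |-12 - (-4)|, |12 - 0|) = max(26, 8, 6, 8, 12) = 26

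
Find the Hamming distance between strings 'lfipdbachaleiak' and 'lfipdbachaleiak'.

Differing positions: none. Hamming distance = 0.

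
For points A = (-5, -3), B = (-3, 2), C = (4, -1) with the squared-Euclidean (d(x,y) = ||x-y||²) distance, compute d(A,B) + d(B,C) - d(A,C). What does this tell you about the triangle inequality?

d(A,B) = 2² + 5² = 29, d(B,C) = 7² + 3² = 58, d(A,C) = 9² + 2² = 85.
d(A,B) + d(B,C) - d(A,C) = 29 + 58 - 85 = 87 - 85 = 2. This is ≥ 0, so the triangle inequality holds for these points.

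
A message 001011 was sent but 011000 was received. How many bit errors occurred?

Differing positions: 2, 5, 6. Hamming distance = 3.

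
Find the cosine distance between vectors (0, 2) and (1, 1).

With u = (0, 2), v = (1, 1):
u·v = 0·1 + 2·1 = 0 + 2 = 2.
|u| = √(0² + 2²) = √4, |v| = √(1² + 1²) = √2, so |u||v| = √(4·2) = √8.
cos θ = (u·v)/(|u||v|) = 2/√8 ≈ 0.7071
Cosine distance = 1 - cos θ ≈ 1 - 0.7071 = 0.2929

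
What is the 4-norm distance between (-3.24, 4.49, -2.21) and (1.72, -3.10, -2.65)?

(Σ|x_i - y_i|^4)^(1/4) = (|-3.24 - 1.72|^4 + |4.49 - (-3.1)|^4 + |-2.21 - (-2.65)|^4)^(1/4)
= (4.96^4 + 7.59^4 + 0.44^4)^(1/4) ≈ (605.2387 + 3318.6932 + 0.0375)^(1/4) = (3923.9694)^(1/4) ≈ 7.9146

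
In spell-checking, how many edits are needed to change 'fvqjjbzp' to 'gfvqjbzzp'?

Let D[i][j] be the edit distance between the first i characters of 'fvqjjbzp' and the first j characters of 'gfvqjbzzp', with D[i][0] = i, D[0][j] = j, and D[i][j] = D[i-1][j-1] if the characters match, else 1 + min(D[i-1][j], D[i][j-1], D[i-1][j-1]). Filling the table (rows: prefixes of 'fvqjjbzp', columns: prefixes of 'gfvqjbzzp'):
     ε  g  f  v  q  j  b  z  z  p
  ε  0  1  2  3  4  5  6  7  8  9
  f  1  1  1  2  3  4  5  6  7  8
  v  2  2  2  1  2  3  4  5  6  7
  q  3  3  3  2  1  2  3  4  5  6
  j  4  4  4  3  2  1  2  3  4  5
  j  5  5  5  4  3  2  2  3  4  5
  b  6  6  6  5  4  3  2  3  4  5
  z  7  7  7  6  5  4  3  2  3  4
  p  8  8  8  7  6  5  4  3  3  3
The bottom-right entry gives D[8][9] = 3, so no sequence of fewer than 3 edits works. Backtracking through the table gives one optimal edit sequence (3 edits):
  fvqjjbzp → gfvqjjbzp (ins g @1)
  gfvqjjbzp → gfvqjbbzp (sub j→b @6)
  gfvqjbbzp → gfvqjbzzp (sub b→z @7)
Edit distance = 3.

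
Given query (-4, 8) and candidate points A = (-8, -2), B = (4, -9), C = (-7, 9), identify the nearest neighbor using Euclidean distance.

Distances: d(A) ≈ 10.7703, d(B) ≈ 18.7883, d(C) ≈ 3.1623. Nearest: C = (-7, 9) with distance 3.1623.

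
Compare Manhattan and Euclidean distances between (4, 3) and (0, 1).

L1 = |4 - 0| + |3 - 1| = 4 + 2 = 6
L2 = √(4² + 2²) = √20 ≈ 4.4721
L1 ≥ L2 always (equality iff movement is along one axis); L1 > L2 here.
Ratio L1/L2 = 6/√20 ≈ 1.3416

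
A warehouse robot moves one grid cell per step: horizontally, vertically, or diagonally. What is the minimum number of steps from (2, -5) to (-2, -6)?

max(|x_i - y_i|) = max(|2 - (-2)|, |-5 - (-6)|) = max(4, 1) = 4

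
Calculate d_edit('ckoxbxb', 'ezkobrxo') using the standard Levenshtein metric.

Let D[i][j] be the edit distance between the first i characters of 'ckoxbxb' and the first j characters of 'ezkobrxo', with D[i][0] = i, D[0][j] = j, and D[i][j] = D[i-1][j-1] if the characters match, else 1 + min(D[i-1][j], D[i][j-1], D[i-1][j-1]). Filling the table (rows: prefixes of 'ckoxbxb', columns: prefixes of 'ezkobrxo'):
     ε  e  z  k  o  b  r  x  o
  ε  0  1  2  3  4  5  6  7  8
  c  1  1  2  3  4  5  6  7  8
  k  2  2  2  2  3  4  5  6  7
  o  3  3  3  3  2  3  4  5  6
  x  4  4  4  4  3  3  4  4  5
  b  5  5  5  5  4  3  4  5  5
  x  6  6  6  6  5  4  4  4  5
  b  7  7  7  7  6  5  5  5  5
The bottom-right entry gives D[7][8] = 5, so no sequence of fewer than 5 edits works. Backtracking through the table gives one optimal edit sequence (5 edits):
  ckoxbxb → eckoxbxb (ins e @1)
  eckoxbxb → ezkoxbxb (sub c→z @2)
  ezkoxbxb → ezkobbxb (sub x→b @5)
  ezkobbxb → ezkobrxb (sub b→r @6)
  ezkobrxb → ezkobrxo (sub b→o @8)
Edit distance = 5.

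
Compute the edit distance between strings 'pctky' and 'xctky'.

Let D[i][j] be the edit distance between the first i characters of 'pctky' and the first j characters of 'xctky', with D[i][0] = i, D[0][j] = j, and D[i][j] = D[i-1][j-1] if the characters match, else 1 + min(D[i-1][j], D[i][j-1], D[i-1][j-1]). Filling the table (rows: prefixes of 'pctky', columns: prefixes of 'xctky'):
     ε  x  c  t  k  y
  ε  0  1  2  3  4  5
  p  1  1  2  3  4  5
  c  2  2  1  2  3  4
  t  3  3  2  1  2  3
  k  4  4  3  2  1  2
  y  5  5  4  3  2  1
The bottom-right entry gives D[5][5] = 1, so no sequence of fewer than 1 edit works. Backtracking through the table gives one optimal edit sequence (1 edit):
  pctky → xctky (sub p→x @1)
Edit distance = 1.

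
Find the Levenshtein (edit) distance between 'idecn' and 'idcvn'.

Let D[i][j] be the edit distance between the first i characters of 'idecn' and the first j characters of 'idcvn', with D[i][0] = i, D[0][j] = j, and D[i][j] = D[i-1][j-1] if the characters match, else 1 + min(D[i-1][j], D[i][j-1], D[i-1][j-1]). Filling the table (rows: prefixes of 'idecn', columns: prefixes of 'idcvn'):
     ε  i  d  c  v  n
  ε  0  1  2  3  4  5
  i  1  0  1  2  3  4
  d  2  1  0  1  2  3
  e  3  2  1  1  2  3
  c  4  3  2  1  2  3
  n  5  4  3  2  2  2
The bottom-right entry gives D[5][5] = 2, so no sequence of fewer than 2 edits works. Backtracking through the table gives one optimal edit sequence (2 edits):
  idecn → idccn (sub e→c @3)
  idccn → idcvn (sub c→v @4)
Edit distance = 2.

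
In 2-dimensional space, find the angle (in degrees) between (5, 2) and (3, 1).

With u = (5, 2), v = (3, 1):
u·v = 5·3 + 2·1 = 15 + 2 = 17.
|u| = √(5² + 2²) = √29, |v| = √(3² + 1²) = √10, so |u||v| = √(29·10) = √290.
cos θ = (u·v)/(|u||v|) = 17/√290 ≈ 0.998274
θ = arccos(0.998274) ≈ 3.37°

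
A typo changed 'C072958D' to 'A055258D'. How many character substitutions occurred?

Differing positions: 1, 3, 4, 5. Hamming distance = 4.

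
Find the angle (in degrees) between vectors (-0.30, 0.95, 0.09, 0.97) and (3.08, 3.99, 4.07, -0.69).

With u = (-0.30, 0.95, 0.09, 0.97), v = (3.08, 3.99, 4.07, -0.69):
u·v = (-0.3)·3.08 + 0.95·3.99 + 0.09·4.07 + 0.97·(-0.69) = (-0.924) + 3.7905 + 0.3663 + (-0.6693) = 2.5635.
|u| = √((-0.3)² + 0.95² + 0.09² + 0.97²) = √(0.09 + 0.9025 + 0.0081 + 0.9409) = √1.9415, |v| = √(3.08² + 3.99² + 4.07² + (-0.69)²) = √(9.4864 + 15.9201 + 16.5649 + 0.4761) = √42.4475.
cos θ = (u·v)/(|u||v|) = 2.5635/(√1.9415·√42.4475) ≈ 0.282383
θ = arccos(0.282383) ≈ 73.6°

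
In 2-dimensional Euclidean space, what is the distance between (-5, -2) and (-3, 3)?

√(Σ(x_i - y_i)²) = √((-5 - (-3))² + (-2 - 3)²)
= √((-2)² + (-5)²) = √(4 + 25) = √29 ≈ 5.3852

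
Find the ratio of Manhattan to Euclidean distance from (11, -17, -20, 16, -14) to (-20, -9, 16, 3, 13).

L1 = |11 - (-20)| + |-17 - (-9)| + |-20 - 16| + |16 - 3| + |-14 - 13| = 31 + 8 + 36 + 13 + 27 = 115
L2 = √(31² + 8² + 36² + 13² + 27²) = √3219 ≈ 56.7362
L1 ≥ L2 always (equality iff movement is along one axis); L1 > L2 here.
Ratio L1/L2 = 115/√3219 ≈ 2.0269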